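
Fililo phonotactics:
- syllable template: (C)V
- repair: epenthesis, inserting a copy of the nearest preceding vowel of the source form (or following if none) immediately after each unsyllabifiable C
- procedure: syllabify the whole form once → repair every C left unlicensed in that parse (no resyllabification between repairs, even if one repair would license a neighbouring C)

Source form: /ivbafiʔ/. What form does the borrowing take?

ivibafiʔi

The consonants /v/, /ʔ/ cannot be parsed into a legal (C)V syllable (no codas are permitted; onsets are limited to one consonant).
Inserting the epenthetic vowel yields /v/ → /vi/, /ʔ/ → /ʔi/.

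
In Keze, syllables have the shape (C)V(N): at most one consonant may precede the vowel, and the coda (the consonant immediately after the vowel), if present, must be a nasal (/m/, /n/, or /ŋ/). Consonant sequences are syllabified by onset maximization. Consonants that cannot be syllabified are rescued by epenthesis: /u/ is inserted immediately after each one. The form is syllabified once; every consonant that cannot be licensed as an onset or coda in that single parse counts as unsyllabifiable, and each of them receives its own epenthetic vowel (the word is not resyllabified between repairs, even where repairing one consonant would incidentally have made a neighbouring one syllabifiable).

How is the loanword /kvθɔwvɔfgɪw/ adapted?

kuvuθɔwuvɔfugɪwu

Under (C)V(N), the unsyllabifiable consonants are /k/, /v/, /w/, /f/, /w/ (only a nasal (/m/, /n/, or /ŋ/) is licensed in coda position; onsets are limited to one consonant).
Each unlicensed consonant becomes the onset of a new syllable: /k/ → /ku/, /v/ → /vu/, /w/ → /wu/, /f/ → /fu/, /w/ → /wu/.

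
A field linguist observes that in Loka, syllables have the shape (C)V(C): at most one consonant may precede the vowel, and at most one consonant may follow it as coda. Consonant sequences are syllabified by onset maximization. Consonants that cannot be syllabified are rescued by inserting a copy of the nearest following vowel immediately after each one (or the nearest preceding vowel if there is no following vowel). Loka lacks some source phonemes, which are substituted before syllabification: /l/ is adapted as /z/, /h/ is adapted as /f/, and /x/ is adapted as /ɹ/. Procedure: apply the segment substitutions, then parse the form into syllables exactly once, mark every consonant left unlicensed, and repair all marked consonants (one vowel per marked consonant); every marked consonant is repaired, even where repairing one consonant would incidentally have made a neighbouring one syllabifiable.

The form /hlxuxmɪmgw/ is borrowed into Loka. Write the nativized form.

Substitution: /h/ → /f/, /l/ → /z/, /x/ → /ɹ/, giving /fzɹuɹmɪmgw/.
Syllabifying with onset maximization leaves /f/, /z/, /g/, /w/ stranded (at most one coda consonant is licensed; onsets are limited to one consonant).
Epenthesis after each stranded consonant: /f/ → /fu/, /z/ → /zu/, /g/ → /gɪ/, /w/ → /wɪ/.

fuzuɹuɹmɪmgɪwɪ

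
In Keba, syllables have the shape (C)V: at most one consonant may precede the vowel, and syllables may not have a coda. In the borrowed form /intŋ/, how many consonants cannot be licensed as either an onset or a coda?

3

Under (C)V, the unsyllabifiable consonants are /n/, /t/, /ŋ/ (no codas are permitted; onsets are limited to one consonant).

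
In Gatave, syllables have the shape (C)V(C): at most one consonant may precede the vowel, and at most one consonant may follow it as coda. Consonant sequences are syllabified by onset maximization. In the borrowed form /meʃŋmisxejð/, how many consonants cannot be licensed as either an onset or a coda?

Syllabifying with onset maximization leaves /ŋ/, /ð/ stranded (at most one coda consonant is licensed; onsets are limited to one consonant).

2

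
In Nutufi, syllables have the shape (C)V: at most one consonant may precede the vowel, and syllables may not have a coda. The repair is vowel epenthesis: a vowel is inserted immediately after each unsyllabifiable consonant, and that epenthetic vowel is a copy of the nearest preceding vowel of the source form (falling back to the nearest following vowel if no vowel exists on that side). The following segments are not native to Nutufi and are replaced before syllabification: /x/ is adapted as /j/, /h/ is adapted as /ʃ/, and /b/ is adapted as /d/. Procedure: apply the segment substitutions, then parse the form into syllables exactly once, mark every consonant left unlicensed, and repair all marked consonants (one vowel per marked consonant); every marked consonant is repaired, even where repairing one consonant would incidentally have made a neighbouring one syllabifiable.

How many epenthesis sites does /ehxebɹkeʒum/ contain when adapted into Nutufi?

After substitution the input is /eʃjedɹkeʒum/.
The unsyllabifiable consonants are /ʃ/, /d/, /ɹ/, /m/; each receives one epenthetic vowel.

4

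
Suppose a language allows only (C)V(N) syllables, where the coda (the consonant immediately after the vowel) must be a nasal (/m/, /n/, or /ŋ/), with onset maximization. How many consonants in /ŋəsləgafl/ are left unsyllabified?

The consonants /s/, /f/, /l/ cannot be parsed into a legal (C)V(N) syllable (only a nasal (/m/, /n/, or /ŋ/) is licensed in coda position; onsets are limited to one consonant).

3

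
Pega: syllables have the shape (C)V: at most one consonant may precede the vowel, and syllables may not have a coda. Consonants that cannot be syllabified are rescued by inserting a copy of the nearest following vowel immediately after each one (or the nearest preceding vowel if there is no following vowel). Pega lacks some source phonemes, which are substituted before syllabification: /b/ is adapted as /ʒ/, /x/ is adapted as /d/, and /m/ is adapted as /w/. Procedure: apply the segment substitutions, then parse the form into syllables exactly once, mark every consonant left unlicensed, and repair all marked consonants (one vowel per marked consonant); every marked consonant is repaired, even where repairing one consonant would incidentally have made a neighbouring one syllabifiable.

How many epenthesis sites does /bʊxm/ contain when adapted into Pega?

After substitution the input is /ʒʊdw/.
The unsyllabifiable consonants are /d/, /w/; each receives one epenthetic vowel.

2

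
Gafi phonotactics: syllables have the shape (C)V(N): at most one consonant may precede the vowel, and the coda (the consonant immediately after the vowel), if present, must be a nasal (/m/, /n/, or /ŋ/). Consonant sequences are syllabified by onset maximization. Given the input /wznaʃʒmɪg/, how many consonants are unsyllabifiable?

Syllabifying with onset maximization leaves /w/, /z/, /ʃ/, /ʒ/, /g/ stranded (only a nasal (/m/, /n/, or /ŋ/) is licensed in coda position; onsets are limited to one consonant).

5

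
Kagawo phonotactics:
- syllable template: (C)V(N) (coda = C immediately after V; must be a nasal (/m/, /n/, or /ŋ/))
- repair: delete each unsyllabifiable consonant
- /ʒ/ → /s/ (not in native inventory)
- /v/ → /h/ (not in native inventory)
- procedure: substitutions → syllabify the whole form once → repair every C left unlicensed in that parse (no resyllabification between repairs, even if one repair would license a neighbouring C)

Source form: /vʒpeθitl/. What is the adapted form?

Substitution: /v/ → /h/, /ʒ/ → /s/, giving /hspeθitl/.
Under (C)V(N), the unsyllabifiable consonants are /h/, /s/, /t/, /l/ (only a nasal (/m/, /n/, or /ŋ/) is licensed in coda position; onsets are limited to one consonant).
Each unlicensed consonant is deleted: /h/, /s/, /t/, /l/.

peθi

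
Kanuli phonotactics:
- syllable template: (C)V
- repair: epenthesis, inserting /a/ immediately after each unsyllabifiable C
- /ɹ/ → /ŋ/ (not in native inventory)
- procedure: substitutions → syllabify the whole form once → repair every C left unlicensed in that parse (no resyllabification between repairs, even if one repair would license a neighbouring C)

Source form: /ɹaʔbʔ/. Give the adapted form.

Substitution: /ɹ/ → /ŋ/, giving /ŋaʔbʔ/.
Syllabifying with onset maximization leaves /ʔ/, /b/, /ʔ/ stranded (no codas are permitted; onsets are limited to one consonant).
Epenthesis after each stranded consonant: /ʔ/ → /ʔa/, /b/ → /ba/, /ʔ/ → /ʔa/.

ŋaʔabaʔa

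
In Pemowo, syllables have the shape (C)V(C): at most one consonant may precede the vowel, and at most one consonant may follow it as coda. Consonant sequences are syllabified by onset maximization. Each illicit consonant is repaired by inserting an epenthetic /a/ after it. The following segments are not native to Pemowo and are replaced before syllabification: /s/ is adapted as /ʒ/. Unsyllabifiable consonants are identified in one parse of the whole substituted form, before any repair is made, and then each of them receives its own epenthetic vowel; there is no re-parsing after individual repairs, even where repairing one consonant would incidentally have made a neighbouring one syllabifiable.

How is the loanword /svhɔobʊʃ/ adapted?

ʒavahɔobʊʃ

Substitution: /s/ → /ʒ/, giving /ʒvhɔobʊʃ/.
The consonants /ʒ/, /v/ cannot be parsed into a legal (C)V(C) syllable (at most one coda consonant is licensed; onsets are limited to one consonant).
Epenthesis after each stranded consonant: /ʒ/ → /ʒa/, /v/ → /va/.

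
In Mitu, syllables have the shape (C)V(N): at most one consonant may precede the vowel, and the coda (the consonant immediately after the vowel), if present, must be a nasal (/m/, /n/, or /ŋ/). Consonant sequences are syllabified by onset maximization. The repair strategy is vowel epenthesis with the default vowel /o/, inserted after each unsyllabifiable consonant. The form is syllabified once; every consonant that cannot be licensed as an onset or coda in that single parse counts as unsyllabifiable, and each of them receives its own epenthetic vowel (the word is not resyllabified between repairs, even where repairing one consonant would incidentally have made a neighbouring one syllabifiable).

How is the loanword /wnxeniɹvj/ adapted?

wonoxeniɹovojo

Syllabifying with onset maximization leaves /w/, /n/, /ɹ/, /v/, /j/ stranded (only a nasal (/m/, /n/, or /ŋ/) is licensed in coda position; onsets are limited to one consonant).
Each unlicensed consonant becomes the onset of a new syllable: /w/ → /wo/, /n/ → /no/, /ɹ/ → /ɹo/, /v/ → /vo/, /j/ → /jo/.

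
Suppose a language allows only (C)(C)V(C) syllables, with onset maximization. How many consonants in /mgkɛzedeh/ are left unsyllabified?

The consonants /m/ cannot be parsed into a legal (C)(C)V(C) syllable (at most one coda consonant is licensed; onsets may contain at most 2 consonants).

1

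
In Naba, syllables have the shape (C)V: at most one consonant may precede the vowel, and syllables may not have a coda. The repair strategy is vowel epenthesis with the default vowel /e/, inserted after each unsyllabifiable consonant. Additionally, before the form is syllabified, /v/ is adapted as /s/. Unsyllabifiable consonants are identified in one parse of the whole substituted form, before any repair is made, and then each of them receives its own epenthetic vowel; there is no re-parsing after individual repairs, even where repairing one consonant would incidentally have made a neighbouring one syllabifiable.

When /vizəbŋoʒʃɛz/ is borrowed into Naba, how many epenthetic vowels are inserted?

3

After substitution the input is /sizəbŋoʒʃɛz/.
The unsyllabifiable consonants are /b/, /ʒ/, /z/; each receives one epenthetic vowel.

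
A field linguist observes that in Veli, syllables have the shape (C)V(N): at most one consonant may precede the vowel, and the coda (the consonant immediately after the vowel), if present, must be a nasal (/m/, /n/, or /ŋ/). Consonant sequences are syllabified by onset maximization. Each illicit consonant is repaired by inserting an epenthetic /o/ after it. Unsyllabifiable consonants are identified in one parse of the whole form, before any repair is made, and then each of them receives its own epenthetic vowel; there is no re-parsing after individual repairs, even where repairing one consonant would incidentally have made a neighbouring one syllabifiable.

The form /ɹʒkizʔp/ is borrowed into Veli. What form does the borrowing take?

Under (C)V(N), the unsyllabifiable consonants are /ɹ/, /ʒ/, /z/, /ʔ/, /p/ (only a nasal (/m/, /n/, or /ŋ/) is licensed in coda position; onsets are limited to one consonant).
Each unlicensed consonant becomes the onset of a new syllable: /ɹ/ → /ɹo/, /ʒ/ → /ʒo/, /z/ → /zo/, /ʔ/ → /ʔo/, /p/ → /po/.

ɹoʒokizoʔopo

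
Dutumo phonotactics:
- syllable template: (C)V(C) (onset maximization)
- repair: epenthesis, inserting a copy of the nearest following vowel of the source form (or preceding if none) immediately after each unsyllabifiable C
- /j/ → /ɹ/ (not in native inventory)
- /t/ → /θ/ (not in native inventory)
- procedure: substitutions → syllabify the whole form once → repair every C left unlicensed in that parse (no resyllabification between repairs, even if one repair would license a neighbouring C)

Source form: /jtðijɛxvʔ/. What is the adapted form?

ɹiθiðiɹɛxvɛʔɛ

Substitution: /j/ → /ɹ/, /t/ → /θ/, giving /ɹθðiɹɛxvʔ/.
Under (C)V(C), the unsyllabifiable consonants are /ɹ/, /θ/, /v/, /ʔ/ (at most one coda consonant is licensed; onsets are limited to one consonant).
Epenthesis after each stranded consonant: /ɹ/ → /ɹi/, /θ/ → /θi/, /v/ → /vɛ/, /ʔ/ → /ʔɛ/.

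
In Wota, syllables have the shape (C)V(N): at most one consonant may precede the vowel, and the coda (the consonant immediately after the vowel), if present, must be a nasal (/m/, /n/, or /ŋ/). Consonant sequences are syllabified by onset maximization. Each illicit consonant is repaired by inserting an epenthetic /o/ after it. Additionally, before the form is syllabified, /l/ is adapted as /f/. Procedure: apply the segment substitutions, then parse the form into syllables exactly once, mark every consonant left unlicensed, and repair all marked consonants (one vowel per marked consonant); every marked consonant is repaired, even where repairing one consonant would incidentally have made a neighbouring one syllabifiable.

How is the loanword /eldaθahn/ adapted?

Substitution: /l/ → /f/, giving /efdaθahn/.
Syllabifying with onset maximization leaves /f/, /h/, /n/ stranded (only a nasal (/m/, /n/, or /ŋ/) is licensed in coda position; onsets are limited to one consonant).
Inserting the epenthetic vowel yields /f/ → /fo/, /h/ → /ho/, /n/ → /no/.

efodaθahono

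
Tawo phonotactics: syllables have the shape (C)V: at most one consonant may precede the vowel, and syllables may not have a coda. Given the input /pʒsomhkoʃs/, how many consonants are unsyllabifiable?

Under (C)V, the unsyllabifiable consonants are /p/, /ʒ/, /m/, /h/, /ʃ/, /s/ (no codas are permitted; onsets are limited to one consonant).

6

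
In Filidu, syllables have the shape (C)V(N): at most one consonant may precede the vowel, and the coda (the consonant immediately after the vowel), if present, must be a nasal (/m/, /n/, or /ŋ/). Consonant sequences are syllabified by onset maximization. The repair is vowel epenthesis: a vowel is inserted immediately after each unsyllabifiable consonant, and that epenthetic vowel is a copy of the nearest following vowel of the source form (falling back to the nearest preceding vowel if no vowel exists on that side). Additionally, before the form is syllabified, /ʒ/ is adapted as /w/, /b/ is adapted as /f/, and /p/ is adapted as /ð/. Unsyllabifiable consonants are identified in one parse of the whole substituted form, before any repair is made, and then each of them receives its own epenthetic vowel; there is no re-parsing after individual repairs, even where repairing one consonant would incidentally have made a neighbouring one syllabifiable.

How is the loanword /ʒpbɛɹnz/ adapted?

wɛðɛfɛɹɛnɛzɛ

Substitution: /ʒ/ → /w/, /p/ → /ð/, /b/ → /f/, giving /wðfɛɹnz/.
Under (C)V(N), the unsyllabifiable consonants are /w/, /ð/, /ɹ/, /n/, /z/ (only a nasal (/m/, /n/, or /ŋ/) is licensed in coda position; onsets are limited to one consonant).
Epenthesis after each stranded consonant: /w/ → /wɛ/, /ð/ → /ðɛ/, /ɹ/ → /ɹɛ/, /n/ → /nɛ/, /z/ → /zɛ/.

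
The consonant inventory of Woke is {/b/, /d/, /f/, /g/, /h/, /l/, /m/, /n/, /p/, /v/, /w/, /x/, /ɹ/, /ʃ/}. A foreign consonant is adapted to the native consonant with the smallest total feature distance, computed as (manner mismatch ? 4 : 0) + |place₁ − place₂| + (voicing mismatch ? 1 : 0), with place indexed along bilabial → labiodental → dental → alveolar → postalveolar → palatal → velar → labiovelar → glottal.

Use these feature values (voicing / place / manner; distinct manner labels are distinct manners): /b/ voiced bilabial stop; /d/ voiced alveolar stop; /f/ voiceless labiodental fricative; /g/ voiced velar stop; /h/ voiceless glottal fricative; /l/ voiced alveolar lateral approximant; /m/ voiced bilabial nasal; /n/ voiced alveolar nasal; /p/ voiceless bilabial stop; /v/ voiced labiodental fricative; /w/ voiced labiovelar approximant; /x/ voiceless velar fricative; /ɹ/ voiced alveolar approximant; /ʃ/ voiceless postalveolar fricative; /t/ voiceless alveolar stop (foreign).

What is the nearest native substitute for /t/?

d

/d/ is closest: same manner (stop), place distance 0 (alveolar→alveolar), voicing differs (+1); total 1. Next closest is /p/ at distance 3.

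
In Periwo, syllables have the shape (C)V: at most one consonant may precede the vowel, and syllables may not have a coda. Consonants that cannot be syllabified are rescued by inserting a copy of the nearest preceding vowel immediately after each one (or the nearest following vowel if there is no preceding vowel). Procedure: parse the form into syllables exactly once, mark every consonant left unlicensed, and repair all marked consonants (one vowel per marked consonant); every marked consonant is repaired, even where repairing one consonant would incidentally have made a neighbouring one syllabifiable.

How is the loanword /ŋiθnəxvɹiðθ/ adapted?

Under (C)V, the unsyllabifiable consonants are /θ/, /x/, /v/, /ð/, /θ/ (no codas are permitted; onsets are limited to one consonant).
Inserting the epenthetic vowel yields /θ/ → /θi/, /x/ → /xə/, /v/ → /və/, /ð/ → /ði/, /θ/ → /θi/.

ŋiθinəxəvəɹiðiθi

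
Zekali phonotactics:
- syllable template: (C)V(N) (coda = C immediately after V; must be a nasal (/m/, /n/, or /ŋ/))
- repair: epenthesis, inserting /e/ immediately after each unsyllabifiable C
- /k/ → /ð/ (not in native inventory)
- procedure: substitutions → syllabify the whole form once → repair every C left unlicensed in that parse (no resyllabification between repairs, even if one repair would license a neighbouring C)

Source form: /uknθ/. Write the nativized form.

uðeneθe

Substitution: /k/ → /ð/, giving /uðnθ/.
Under (C)V(N), the unsyllabifiable consonants are /ð/, /n/, /θ/ (only a nasal (/m/, /n/, or /ŋ/) is licensed in coda position; onsets are limited to one consonant).
Each unlicensed consonant becomes the onset of a new syllable: /ð/ → /ðe/, /n/ → /ne/, /θ/ → /θe/.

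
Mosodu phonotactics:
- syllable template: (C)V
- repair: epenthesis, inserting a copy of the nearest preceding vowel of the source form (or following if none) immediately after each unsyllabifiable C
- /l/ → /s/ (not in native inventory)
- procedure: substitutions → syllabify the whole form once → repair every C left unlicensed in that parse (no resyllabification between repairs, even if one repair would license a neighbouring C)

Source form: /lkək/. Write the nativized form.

səkəkə

Substitution: /l/ → /s/, giving /skək/.
The consonants /s/, /k/ cannot be parsed into a legal (C)V syllable (no codas are permitted; onsets are limited to one consonant).
Epenthesis after each stranded consonant: /s/ → /sə/, /k/ → /kə/.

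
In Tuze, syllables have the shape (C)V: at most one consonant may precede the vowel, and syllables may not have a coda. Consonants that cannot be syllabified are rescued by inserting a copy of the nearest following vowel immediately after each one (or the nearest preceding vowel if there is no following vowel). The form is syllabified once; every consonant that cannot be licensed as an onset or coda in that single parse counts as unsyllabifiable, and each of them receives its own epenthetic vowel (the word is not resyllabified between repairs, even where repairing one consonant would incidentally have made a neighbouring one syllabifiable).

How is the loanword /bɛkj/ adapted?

bɛkɛjɛ

Under (C)V, the unsyllabifiable consonants are /k/, /j/ (no codas are permitted; onsets are limited to one consonant).
Epenthesis after each stranded consonant: /k/ → /kɛ/, /j/ → /jɛ/.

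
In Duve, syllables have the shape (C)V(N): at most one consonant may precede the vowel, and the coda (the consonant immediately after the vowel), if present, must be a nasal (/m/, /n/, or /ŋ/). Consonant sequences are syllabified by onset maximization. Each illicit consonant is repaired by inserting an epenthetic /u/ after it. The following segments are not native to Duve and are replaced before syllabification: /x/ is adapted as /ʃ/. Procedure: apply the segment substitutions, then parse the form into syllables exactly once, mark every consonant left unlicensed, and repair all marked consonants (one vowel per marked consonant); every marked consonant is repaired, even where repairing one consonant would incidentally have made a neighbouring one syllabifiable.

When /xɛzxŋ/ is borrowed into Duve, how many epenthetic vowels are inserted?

After substitution the input is /ʃɛzʃŋ/.
The unsyllabifiable consonants are /z/, /ʃ/, /ŋ/; each receives one epenthetic vowel.

3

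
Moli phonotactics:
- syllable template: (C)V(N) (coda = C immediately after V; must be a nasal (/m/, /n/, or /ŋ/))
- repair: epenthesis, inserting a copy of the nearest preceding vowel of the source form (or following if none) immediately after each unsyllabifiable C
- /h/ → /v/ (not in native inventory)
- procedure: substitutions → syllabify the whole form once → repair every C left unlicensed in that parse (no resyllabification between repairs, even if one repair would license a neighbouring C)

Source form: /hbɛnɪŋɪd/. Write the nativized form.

vɛbɛnɪŋɪdɪ

Substitution: /h/ → /v/, giving /vbɛnɪŋɪd/.
Syllabifying with onset maximization leaves /v/, /d/ stranded (only a nasal (/m/, /n/, or /ŋ/) is licensed in coda position; onsets are limited to one consonant).
Epenthesis after each stranded consonant: /v/ → /vɛ/, /d/ → /dɪ/.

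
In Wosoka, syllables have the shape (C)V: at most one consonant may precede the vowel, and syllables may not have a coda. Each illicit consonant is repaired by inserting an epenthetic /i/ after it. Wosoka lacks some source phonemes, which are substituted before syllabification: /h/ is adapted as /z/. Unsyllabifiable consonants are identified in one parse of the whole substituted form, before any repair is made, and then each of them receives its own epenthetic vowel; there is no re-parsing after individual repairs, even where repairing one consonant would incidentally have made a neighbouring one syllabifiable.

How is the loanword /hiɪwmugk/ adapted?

ziɪwimugiki

Substitution: /h/ → /z/, giving /ziɪwmugk/.
Syllabifying with onset maximization leaves /w/, /g/, /k/ stranded (no codas are permitted; onsets are limited to one consonant).
Epenthesis after each stranded consonant: /w/ → /wi/, /g/ → /gi/, /k/ → /ki/.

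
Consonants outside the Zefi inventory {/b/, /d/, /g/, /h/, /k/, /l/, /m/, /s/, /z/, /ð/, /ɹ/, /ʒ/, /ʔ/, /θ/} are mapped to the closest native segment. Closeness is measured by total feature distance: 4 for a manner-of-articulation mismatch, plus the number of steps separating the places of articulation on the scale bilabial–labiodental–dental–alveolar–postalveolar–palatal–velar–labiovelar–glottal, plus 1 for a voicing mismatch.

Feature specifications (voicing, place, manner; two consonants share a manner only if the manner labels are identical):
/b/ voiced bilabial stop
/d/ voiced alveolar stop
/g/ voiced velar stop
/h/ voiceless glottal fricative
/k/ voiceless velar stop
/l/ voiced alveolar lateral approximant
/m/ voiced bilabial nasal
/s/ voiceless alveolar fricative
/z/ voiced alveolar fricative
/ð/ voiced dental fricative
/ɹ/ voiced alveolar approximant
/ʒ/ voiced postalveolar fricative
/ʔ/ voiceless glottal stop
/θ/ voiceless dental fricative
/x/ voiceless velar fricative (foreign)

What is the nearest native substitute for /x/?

h

/h/ is closest: same manner (fricative), place distance 2 (velar→glottal), same voicing; total 2. Next closest is /s/ at distance 3.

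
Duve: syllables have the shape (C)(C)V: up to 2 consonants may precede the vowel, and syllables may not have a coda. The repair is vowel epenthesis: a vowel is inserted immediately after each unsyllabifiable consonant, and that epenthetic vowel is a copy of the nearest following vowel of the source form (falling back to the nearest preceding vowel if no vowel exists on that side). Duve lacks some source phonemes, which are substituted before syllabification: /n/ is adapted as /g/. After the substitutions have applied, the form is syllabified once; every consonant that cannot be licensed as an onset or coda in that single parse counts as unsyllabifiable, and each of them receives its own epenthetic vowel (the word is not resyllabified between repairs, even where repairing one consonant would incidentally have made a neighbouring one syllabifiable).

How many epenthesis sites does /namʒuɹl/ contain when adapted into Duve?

After substitution the input is /gamʒuɹl/.
The unsyllabifiable consonants are /ɹ/, /l/; each receives one epenthetic vowel.

2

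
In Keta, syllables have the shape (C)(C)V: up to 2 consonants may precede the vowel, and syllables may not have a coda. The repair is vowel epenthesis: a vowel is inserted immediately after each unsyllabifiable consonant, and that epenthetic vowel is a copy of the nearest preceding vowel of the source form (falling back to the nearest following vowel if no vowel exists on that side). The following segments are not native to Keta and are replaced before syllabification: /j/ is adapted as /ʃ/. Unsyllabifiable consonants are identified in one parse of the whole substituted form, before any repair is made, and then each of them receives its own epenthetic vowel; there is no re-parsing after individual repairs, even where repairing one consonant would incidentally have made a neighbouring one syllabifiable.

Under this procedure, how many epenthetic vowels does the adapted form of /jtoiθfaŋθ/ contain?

2

After substitution the input is /ʃtoiθfaŋθ/.
The unsyllabifiable consonants are /ŋ/, /θ/; each receives one epenthetic vowel.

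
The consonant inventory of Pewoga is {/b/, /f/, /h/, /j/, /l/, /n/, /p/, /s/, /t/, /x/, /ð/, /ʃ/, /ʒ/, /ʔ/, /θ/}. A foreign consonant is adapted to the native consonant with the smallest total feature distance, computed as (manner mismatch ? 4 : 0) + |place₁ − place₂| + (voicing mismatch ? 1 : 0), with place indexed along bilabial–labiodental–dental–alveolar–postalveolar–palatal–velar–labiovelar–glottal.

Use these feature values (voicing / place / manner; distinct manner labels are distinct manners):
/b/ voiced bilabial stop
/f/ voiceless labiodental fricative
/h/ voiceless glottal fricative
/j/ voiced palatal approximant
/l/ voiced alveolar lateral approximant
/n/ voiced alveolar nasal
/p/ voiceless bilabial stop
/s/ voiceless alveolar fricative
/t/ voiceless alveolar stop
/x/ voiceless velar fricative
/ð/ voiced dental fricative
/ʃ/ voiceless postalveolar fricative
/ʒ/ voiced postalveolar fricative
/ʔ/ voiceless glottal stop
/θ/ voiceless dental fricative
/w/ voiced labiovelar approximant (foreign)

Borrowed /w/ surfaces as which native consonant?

/j/ is closest: same manner (approximant), place distance 2 (labiovelar→palatal), same voicing; total 2. Next closest is /h/ at distance 6.

j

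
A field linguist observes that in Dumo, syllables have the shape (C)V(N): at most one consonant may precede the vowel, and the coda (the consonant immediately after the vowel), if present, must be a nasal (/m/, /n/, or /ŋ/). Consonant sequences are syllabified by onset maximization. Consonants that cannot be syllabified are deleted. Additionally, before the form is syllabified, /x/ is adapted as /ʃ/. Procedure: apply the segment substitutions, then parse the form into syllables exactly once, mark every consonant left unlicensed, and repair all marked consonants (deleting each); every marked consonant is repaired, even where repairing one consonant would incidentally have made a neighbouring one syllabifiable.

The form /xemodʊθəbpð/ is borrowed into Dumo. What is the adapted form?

Substitution: /x/ → /ʃ/, giving /ʃemodʊθəbpð/.
Syllabifying with onset maximization leaves /b/, /p/, /ð/ stranded (only a nasal (/m/, /n/, or /ŋ/) is licensed in coda position; onsets are limited to one consonant).
Each unlicensed consonant is deleted: /b/, /p/, /ð/.

ʃemodʊθə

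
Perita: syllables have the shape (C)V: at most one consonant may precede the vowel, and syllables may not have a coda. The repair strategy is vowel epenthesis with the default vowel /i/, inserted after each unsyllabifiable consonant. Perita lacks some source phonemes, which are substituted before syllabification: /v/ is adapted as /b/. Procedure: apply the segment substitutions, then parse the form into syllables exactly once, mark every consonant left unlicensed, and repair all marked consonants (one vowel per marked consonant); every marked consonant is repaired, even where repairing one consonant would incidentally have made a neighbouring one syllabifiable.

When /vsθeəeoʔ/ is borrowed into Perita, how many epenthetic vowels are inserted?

After substitution the input is /bsθeəeoʔ/.
The unsyllabifiable consonants are /b/, /s/, /ʔ/; each receives one epenthetic vowel.

3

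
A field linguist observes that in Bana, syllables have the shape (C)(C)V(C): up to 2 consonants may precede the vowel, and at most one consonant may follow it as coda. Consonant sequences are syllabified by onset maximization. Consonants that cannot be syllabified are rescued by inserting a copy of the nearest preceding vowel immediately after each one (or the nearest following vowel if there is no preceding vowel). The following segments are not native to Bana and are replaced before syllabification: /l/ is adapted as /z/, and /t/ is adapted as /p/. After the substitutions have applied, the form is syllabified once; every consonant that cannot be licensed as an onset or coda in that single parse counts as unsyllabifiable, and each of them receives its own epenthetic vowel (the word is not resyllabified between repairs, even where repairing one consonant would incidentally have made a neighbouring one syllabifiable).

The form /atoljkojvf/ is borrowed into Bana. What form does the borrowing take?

apozjkojvofo

Substitution: /t/ → /p/, /l/ → /z/, giving /apozjkojvf/.
Under (C)(C)V(C), the unsyllabifiable consonants are /v/, /f/ (at most one coda consonant is licensed; onsets may contain at most 2 consonants).
Inserting the epenthetic vowel yields /v/ → /vo/, /f/ → /fo/.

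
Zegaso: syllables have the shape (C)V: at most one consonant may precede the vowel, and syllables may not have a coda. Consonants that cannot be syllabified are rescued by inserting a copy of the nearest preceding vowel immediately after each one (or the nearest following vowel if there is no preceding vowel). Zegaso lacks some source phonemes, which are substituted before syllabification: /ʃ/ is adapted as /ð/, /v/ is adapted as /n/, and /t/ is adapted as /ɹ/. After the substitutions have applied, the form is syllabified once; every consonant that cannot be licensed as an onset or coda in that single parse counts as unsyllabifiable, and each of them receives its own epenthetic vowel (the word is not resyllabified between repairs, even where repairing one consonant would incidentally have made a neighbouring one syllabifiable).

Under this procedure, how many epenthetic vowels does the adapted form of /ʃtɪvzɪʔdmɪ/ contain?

4

After substitution the input is /ðɹɪnzɪʔdmɪ/.
The unsyllabifiable consonants are /ð/, /n/, /ʔ/, /d/; each receives one epenthetic vowel.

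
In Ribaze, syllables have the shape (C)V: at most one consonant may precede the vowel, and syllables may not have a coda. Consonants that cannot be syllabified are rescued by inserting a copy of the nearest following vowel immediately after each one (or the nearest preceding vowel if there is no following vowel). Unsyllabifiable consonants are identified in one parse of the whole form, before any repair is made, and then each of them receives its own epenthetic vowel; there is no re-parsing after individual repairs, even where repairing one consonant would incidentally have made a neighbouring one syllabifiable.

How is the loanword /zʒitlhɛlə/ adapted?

Under (C)V, the unsyllabifiable consonants are /z/, /t/, /l/ (no codas are permitted; onsets are limited to one consonant).
Each unlicensed consonant becomes the onset of a new syllable: /z/ → /zi/, /t/ → /tɛ/, /l/ → /lɛ/.

ziʒitɛlɛhɛlə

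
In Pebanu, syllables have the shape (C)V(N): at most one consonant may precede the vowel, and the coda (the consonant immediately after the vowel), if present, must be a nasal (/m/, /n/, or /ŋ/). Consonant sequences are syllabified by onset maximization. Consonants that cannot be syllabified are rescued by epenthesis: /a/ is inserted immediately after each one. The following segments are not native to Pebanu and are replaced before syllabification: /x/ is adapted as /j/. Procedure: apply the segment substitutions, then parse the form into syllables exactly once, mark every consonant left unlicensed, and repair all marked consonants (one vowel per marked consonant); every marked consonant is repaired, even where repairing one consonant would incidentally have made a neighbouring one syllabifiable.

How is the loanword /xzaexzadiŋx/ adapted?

jazaejazadiŋja

Substitution: /x/ → /j/, giving /jzaejzadiŋj/.
Syllabifying with onset maximization leaves /j/, /j/, /j/ stranded (only a nasal (/m/, /n/, or /ŋ/) is licensed in coda position; onsets are limited to one consonant).
Inserting the epenthetic vowel yields /j/ → /ja/, /j/ → /ja/, /j/ → /ja/.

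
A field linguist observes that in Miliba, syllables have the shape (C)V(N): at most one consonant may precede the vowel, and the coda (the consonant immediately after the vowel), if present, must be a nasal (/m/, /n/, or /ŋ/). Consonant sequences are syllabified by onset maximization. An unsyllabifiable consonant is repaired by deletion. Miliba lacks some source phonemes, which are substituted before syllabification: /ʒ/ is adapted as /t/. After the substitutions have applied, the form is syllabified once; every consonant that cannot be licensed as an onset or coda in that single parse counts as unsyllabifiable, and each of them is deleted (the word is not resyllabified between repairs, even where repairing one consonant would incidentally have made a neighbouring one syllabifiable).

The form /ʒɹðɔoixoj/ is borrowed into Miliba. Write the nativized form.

ðɔoixo

Substitution: /ʒ/ → /t/, giving /tɹðɔoixoj/.
Syllabifying with onset maximization leaves /t/, /ɹ/, /j/ stranded (only a nasal (/m/, /n/, or /ŋ/) is licensed in coda position; onsets are limited to one consonant).
Deletion applies to /t/, /ɹ/, /j/.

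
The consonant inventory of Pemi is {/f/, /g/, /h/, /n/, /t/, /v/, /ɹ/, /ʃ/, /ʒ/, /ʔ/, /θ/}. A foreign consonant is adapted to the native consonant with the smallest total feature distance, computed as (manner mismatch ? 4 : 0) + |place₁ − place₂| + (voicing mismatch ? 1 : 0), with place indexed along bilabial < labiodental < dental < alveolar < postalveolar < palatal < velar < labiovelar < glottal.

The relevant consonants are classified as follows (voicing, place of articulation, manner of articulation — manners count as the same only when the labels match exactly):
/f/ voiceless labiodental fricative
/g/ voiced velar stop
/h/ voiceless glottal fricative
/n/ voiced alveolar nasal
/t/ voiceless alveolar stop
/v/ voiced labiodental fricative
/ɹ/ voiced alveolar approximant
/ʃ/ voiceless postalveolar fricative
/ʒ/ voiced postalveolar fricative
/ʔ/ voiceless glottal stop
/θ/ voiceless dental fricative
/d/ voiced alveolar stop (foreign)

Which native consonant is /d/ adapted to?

t

/t/ is closest: same manner (stop), place distance 0 (alveolar→alveolar), voicing differs (+1); total 1. Next closest is /g/ at distance 3.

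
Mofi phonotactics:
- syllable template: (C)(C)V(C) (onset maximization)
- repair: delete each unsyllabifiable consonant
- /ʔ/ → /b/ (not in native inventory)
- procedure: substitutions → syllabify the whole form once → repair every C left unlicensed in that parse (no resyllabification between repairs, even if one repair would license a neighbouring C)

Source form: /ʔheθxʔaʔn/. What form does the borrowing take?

bheθxbab

Substitution: /ʔ/ → /b/, giving /bheθxbabn/.
The consonants /n/ cannot be parsed into a legal (C)(C)V(C) syllable (at most one coda consonant is licensed; onsets may contain at most 2 consonants).
Each unlicensed consonant is deleted: /n/.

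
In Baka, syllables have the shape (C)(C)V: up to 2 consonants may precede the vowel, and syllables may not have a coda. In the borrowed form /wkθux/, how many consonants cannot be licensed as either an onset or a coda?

Syllabifying with onset maximization leaves /w/, /x/ stranded (no codas are permitted; onsets may contain at most 2 consonants).

2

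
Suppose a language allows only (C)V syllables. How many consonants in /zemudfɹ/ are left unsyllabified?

The consonants /d/, /f/, /ɹ/ cannot be parsed into a legal (C)V syllable (no codas are permitted; onsets are limited to one consonant).

3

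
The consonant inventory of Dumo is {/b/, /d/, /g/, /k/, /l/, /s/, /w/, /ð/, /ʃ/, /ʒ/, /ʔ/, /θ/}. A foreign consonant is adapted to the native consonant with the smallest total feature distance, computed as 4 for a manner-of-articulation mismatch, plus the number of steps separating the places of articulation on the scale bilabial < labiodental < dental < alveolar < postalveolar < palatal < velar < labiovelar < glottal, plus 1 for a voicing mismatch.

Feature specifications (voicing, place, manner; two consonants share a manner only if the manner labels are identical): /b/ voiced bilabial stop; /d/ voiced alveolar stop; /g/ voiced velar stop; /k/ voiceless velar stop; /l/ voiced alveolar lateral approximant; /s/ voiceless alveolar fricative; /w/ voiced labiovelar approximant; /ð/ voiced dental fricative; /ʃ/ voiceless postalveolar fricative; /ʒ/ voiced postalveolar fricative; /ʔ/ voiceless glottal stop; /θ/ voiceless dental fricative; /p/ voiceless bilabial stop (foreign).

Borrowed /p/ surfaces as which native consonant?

b

/b/ is closest: same manner (stop), place distance 0 (bilabial→bilabial), voicing differs (+1); total 1. Next closest is /d/ at distance 4.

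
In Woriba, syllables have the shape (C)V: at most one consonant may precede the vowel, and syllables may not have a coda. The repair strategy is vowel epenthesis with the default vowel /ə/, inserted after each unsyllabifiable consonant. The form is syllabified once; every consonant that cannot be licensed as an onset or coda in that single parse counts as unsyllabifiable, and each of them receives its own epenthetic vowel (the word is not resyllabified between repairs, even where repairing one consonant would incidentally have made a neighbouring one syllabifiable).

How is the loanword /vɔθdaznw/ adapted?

Under (C)V, the unsyllabifiable consonants are /θ/, /z/, /n/, /w/ (no codas are permitted; onsets are limited to one consonant).
Each unlicensed consonant becomes the onset of a new syllable: /θ/ → /θə/, /z/ → /zə/, /n/ → /nə/, /w/ → /wə/.

vɔθədazənəwə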